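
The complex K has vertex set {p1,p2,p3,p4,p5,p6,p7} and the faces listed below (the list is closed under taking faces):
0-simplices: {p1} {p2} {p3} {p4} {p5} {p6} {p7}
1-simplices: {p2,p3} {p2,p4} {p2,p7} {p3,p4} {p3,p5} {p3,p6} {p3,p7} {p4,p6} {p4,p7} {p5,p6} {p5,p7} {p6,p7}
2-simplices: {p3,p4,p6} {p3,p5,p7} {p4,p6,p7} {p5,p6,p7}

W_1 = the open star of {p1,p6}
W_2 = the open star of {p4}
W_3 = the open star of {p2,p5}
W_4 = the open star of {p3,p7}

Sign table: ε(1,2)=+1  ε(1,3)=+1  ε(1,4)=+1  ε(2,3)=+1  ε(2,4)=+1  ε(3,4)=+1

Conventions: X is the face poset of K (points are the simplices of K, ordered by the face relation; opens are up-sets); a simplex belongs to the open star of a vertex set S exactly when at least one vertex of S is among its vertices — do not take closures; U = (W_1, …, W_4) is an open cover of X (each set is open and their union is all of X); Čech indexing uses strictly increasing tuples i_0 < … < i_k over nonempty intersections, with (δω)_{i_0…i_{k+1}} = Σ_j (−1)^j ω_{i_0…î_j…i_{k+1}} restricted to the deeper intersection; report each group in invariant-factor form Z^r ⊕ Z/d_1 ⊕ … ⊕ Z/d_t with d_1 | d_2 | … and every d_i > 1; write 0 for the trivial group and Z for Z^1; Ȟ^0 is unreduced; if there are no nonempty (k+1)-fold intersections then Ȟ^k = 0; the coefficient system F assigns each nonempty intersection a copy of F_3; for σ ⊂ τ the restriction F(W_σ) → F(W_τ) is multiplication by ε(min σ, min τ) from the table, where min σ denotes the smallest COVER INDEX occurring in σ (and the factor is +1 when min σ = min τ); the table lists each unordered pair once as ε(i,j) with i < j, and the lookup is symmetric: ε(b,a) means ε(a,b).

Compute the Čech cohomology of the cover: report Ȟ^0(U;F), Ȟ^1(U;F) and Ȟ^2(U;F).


intersection data:
  W1={{p1},{p6},{p3,p6},{p4,p6},{p5,p6},{p6,p7},{p3,p4,p6},{p4,p6,p7},{p5,p6,p7}} W2={{p4},{p2,p4},{p3,p4},{p4,p6},{p4,p7},{p3,p4,p6},{p4,p6,p7}} W3={{p2},{p5},{p2,p3},{p2,p4},{p2,p7},{p3,p5},{p5,p6},{p5,p7},{p3,p5,p7},{p5,p6,p7}} W4={{p3},{p7},{p2,p3},{p2,p7},{p3,p4},{p3,p5},{p3,p6},{p3,p7},{p4,p7},{p5,p7},{p6,p7},{p3,p4,p6},{p3,p5,p7},{p4,p6,p7},{p5,p6,p7}}
  W12={{p4,p6},{p3,p4,p6},{p4,p6,p7}} W13={{p5,p6},{p5,p6,p7}} W14={{p3,p6},{p6,p7},{p3,p4,p6},{p4,p6,p7},{p5,p6,p7}} W23={{p2,p4}} W24={{p3,p4},{p4,p7},{p3,p4,p6},{p4,p6,p7}} W34={{p2,p3},{p2,p7},{p3,p5},{p5,p7},{p3,p5,p7},{p5,p6,p7}}
  W124={{p3,p4,p6},{p4,p6,p7}} W134={{p5,p6,p7}}
C dims 4,6,2; δ0: rk_F3 3; δ1: rk_F3 2
Ȟ^0 = (4 − 3) − 0 = 1, so Ȟ^0 ≅ Z/3
Ȟ^1 = (6 − 2) − 3 = 1, so Ȟ^1 ≅ Z/3
Ȟ^2 = (2 − 0) − 2 = 0, so Ȟ^2 ≅ 0

Ȟ^0(U;F) ≅ Z/3; Ȟ^1(U;F) ≅ Z/3; Ȟ^2(U;F) ≅ 0


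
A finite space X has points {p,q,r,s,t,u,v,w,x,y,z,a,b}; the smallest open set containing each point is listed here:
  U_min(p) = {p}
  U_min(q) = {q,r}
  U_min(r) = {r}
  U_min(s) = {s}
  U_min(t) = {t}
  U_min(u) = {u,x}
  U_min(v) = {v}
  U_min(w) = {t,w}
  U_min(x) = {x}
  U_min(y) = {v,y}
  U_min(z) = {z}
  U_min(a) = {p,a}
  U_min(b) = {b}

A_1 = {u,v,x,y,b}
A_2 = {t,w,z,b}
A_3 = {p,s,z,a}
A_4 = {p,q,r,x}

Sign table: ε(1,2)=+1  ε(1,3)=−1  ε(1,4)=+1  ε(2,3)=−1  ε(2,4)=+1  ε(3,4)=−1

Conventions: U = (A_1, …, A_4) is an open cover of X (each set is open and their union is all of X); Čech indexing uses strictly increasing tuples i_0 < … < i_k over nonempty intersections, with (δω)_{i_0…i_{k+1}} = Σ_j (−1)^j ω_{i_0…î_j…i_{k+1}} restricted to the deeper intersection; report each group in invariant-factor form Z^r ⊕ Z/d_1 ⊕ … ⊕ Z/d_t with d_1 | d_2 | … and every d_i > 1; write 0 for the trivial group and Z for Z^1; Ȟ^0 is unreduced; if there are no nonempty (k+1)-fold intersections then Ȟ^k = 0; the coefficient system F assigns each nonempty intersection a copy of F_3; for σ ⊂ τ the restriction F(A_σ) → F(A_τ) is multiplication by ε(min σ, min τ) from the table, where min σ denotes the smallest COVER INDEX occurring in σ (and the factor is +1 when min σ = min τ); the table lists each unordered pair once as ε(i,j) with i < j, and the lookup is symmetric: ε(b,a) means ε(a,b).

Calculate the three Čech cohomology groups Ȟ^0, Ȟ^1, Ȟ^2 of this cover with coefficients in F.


Ȟ^0(U;F) ≅ Z/3,  Ȟ^1(U;F) ≅ Z/3,  Ȟ^2(U;F) ≅ 0

cover nerve:
  A12={b} A14={x} A23={z} A34={p}
C dims 4,4; δ0: rk_F3 3
Ȟ^0: (4−3)−0=1 ⇒ Z/3
Ȟ^1: (4−0)−3=1 ⇒ Z/3
Ȟ^2: (0−0)−0=0 ⇒ 0


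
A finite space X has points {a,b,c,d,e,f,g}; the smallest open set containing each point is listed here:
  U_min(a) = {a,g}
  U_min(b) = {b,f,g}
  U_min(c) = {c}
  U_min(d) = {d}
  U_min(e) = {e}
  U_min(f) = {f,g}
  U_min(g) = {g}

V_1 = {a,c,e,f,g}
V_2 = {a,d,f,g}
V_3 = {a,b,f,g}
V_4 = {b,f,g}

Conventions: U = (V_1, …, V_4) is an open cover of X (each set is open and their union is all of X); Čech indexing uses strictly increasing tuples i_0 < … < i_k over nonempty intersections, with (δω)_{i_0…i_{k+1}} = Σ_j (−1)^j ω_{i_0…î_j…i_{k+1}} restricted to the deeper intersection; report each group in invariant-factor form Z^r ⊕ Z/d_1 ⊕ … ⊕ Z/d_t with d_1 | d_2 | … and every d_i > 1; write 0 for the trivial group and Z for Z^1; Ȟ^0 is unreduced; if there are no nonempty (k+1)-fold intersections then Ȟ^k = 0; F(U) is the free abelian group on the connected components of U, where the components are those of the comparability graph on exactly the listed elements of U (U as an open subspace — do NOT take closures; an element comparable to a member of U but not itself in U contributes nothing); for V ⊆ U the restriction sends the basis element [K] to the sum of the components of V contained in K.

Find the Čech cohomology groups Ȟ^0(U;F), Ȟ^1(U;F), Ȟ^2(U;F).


nonempty overlaps:
  V12={a,f,g} V13={a,f,g} V14={f,g} V23={a,f,g} V24={f,g} V34={b,f,g}
  V123={a,f,g} V124={f,g} V134={f,g} V234={f,g}
  V1234={f,g}
components per intersection:
  V1: {a,f,g} {c} {e}
  V2: {a,f,g} {d}
  V3: {a,b,f,g}
  V4: {b,f,g}
  V12: {a,f,g}
  V13: {a,f,g}
  V14: {f,g}
  V23: {a,f,g}
  V24: {f,g}
  V34: {b,f,g}
  V123: {a,f,g}
  V124: {f,g}
  V134: {f,g}
  V234: {f,g}
  V1234: {f,g}
C dims 7,6,4,1; δ0: rk 3, SNF 1^3; δ1: rk 3, SNF 1^3; δ2: rk 1, SNF 1^1
degree 0: 7−3−0 = 4 → Ȟ^0 ≅ Z^4
degree 1: 6−3−3 = 0 → Ȟ^1 ≅ 0
degree 2: 4−1−3 = 0 → Ȟ^2 ≅ 0

Ȟ^0 = Z^4, Ȟ^1 = 0 and Ȟ^2 = 0


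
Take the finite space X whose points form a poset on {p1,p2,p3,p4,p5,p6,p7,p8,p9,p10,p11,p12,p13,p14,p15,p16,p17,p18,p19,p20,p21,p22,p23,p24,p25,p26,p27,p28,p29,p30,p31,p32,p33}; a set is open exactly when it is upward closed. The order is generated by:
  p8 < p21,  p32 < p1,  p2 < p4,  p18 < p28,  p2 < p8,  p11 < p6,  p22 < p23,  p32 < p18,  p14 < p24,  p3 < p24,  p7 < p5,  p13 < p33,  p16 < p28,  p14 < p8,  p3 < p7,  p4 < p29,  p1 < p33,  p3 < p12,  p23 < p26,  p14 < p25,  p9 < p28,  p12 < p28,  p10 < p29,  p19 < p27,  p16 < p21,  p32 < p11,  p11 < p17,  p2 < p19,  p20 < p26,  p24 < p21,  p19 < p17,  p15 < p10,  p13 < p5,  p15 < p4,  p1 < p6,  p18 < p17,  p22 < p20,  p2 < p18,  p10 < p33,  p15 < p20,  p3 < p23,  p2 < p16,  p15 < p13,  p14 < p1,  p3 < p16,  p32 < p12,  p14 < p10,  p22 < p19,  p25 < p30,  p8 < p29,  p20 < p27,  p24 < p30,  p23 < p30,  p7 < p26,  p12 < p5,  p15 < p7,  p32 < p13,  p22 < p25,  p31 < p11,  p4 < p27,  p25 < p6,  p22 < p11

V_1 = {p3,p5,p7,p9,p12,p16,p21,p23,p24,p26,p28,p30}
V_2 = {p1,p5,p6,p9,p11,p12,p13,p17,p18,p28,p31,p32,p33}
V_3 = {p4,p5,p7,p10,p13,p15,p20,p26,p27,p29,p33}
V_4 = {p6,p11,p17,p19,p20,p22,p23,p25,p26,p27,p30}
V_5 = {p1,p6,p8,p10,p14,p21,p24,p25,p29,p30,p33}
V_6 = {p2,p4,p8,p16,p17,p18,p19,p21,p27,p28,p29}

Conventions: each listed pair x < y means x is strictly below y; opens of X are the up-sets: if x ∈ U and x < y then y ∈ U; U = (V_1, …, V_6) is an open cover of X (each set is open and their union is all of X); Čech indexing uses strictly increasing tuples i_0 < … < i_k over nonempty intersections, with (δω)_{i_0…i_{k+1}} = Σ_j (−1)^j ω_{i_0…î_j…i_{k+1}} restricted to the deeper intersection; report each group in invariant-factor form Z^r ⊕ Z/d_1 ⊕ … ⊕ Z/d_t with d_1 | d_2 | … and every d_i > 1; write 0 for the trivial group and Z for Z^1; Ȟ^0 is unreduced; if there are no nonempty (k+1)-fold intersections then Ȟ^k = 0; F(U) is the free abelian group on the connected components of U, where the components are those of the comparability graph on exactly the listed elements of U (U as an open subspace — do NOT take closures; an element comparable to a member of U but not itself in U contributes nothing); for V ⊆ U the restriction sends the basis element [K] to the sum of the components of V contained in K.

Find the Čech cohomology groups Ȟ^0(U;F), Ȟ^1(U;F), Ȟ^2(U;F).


Ȟ^0 = Z,  Ȟ^1 = 0,  Ȟ^2 = Z/2

nerve simplices:
  V12={p5,p9,p12,p28} V13={p5,p7,p26} V14={p23,p26,p30} V15={p21,p24,p30} V16={p16,p21,p28} V23={p5,p13,p33} V24={p6,p11,p17} V25={p1,p6,p33} V26={p17,p18,p28} V34={p20,p26,p27} V35={p10,p29,p33} V36={p4,p27,p29} V45={p6,p25,p30} V46={p17,p19,p27} V56={p8,p21,p29}
  V123={p5} V126={p28} V134={p26} V145={p30} V156={p21} V235={p33} V245={p6} V246={p17} V346={p27} V356={p29}
components per intersection:
  V1: {p3,p5,p7,p9,p12,p16,p21,p23,p24,p26,p28,p30}
  V2: {p1,p5,p6,p9,p11,p12,p13,p17,p18,p28,p31,p32,p33}
  V3: {p4,p5,p7,p10,p13,p15,p20,p26,p27,p29,p33}
  V4: {p6,p11,p17,p19,p20,p22,p23,p25,p26,p27,p30}
  V5: {p1,p6,p8,p10,p14,p21,p24,p25,p29,p30,p33}
  V6: {p2,p4,p8,p16,p17,p18,p19,p21,p27,p28,p29}
  V12: {p5,p9,p12,p28}
  V13: {p5,p7,p26}
  V14: {p23,p26,p30}
  V15: {p21,p24,p30}
  V16: {p16,p21,p28}
  V23: {p5,p13,p33}
  V24: {p6,p11,p17}
  V25: {p1,p6,p33}
  V26: {p17,p18,p28}
  V34: {p20,p26,p27}
  V35: {p10,p29,p33}
  V36: {p4,p27,p29}
  V45: {p6,p25,p30}
  V46: {p17,p19,p27}
  V56: {p8,p21,p29}
  V123: {p5}
  V126: {p28}
  V134: {p26}
  V145: {p30}
  V156: {p21}
  V235: {p33}
  V245: {p6}
  V246: {p17}
  V346: {p27}
  V356: {p29}
C dims 6,15,10; δ0: rk 5, SNF 1^5; δ1: rk 10, SNF 1^9·2
degree 0: 6−5−0 = 1 → Ȟ^0 ≅ Z
degree 1: 15−10−5 = 0 → Ȟ^1 ≅ 0
degree 2: 10−0−10 = 0 plus torsion [2] → Ȟ^2 ≅ Z/2


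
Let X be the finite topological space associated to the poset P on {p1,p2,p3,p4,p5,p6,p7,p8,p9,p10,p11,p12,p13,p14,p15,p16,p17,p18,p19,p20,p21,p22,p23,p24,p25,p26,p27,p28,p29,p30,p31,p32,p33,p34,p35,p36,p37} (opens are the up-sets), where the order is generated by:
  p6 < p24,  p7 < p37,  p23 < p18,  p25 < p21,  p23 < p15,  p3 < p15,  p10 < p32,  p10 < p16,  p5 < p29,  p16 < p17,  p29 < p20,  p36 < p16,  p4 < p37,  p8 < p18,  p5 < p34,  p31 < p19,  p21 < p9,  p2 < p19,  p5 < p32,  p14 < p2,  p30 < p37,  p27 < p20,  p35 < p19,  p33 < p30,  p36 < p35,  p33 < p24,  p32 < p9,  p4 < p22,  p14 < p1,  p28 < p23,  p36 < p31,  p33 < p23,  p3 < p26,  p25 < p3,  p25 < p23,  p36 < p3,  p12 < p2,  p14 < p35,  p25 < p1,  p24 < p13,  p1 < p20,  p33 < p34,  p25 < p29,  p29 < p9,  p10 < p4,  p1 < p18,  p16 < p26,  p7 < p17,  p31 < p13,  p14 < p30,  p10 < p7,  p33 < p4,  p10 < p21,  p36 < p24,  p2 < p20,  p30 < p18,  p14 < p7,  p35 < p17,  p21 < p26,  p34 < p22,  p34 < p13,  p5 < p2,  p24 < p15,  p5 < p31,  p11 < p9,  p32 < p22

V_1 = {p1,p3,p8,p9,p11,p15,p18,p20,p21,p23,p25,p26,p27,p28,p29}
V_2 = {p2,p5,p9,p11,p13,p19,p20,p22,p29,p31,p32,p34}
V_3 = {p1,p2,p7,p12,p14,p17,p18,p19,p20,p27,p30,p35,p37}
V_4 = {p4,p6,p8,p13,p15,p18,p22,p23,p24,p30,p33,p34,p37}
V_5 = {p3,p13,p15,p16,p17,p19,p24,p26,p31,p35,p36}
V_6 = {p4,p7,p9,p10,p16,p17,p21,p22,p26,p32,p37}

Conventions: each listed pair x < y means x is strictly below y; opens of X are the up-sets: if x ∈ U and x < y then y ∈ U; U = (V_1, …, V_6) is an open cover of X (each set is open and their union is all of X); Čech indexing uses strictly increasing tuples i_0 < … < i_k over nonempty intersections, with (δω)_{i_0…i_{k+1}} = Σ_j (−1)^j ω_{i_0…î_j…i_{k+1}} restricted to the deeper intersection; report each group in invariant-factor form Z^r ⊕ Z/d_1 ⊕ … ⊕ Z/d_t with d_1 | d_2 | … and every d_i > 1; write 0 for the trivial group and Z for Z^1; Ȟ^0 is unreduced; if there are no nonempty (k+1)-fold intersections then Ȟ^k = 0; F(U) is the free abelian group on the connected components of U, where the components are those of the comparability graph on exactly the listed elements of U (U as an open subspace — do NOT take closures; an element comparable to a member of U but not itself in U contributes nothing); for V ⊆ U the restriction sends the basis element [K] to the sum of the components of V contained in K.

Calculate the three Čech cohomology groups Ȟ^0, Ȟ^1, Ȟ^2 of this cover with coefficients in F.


Ȟ^0 = Z,  Ȟ^1 = 0,  Ȟ^2 = Z/2

nerve of the cover:
  V12={p9,p11,p20,p29} V13={p1,p18,p20,p27} V14={p8,p15,p18,p23} V15={p3,p15,p26} V16={p9,p21,p26} V23={p2,p19,p20} V24={p13,p22,p34} V25={p13,p19,p31} V26={p9,p22,p32} V34={p18,p30,p37} V35={p17,p19,p35} V36={p7,p17,p37} V45={p13,p15,p24} V46={p4,p22,p37} V56={p16,p17,p26}
  V123={p20} V126={p9} V134={p18} V145={p15} V156={p26} V235={p19} V245={p13} V246={p22} V346={p37} V356={p17}
components per intersection:
  V1: {p1,p3,p8,p9,p11,p15,p18,p20,p21,p23,p25,p26,p27,p28,p29}
  V2: {p2,p5,p9,p11,p13,p19,p20,p22,p29,p31,p32,p34}
  V3: {p1,p2,p7,p12,p14,p17,p18,p19,p20,p27,p30,p35,p37}
  V4: {p4,p6,p8,p13,p15,p18,p22,p23,p24,p30,p33,p34,p37}
  V5: {p3,p13,p15,p16,p17,p19,p24,p26,p31,p35,p36}
  V6: {p4,p7,p9,p10,p16,p17,p21,p22,p26,p32,p37}
  V12: {p9,p11,p20,p29}
  V13: {p1,p18,p20,p27}
  V14: {p8,p15,p18,p23}
  V15: {p3,p15,p26}
  V16: {p9,p21,p26}
  V23: {p2,p19,p20}
  V24: {p13,p22,p34}
  V25: {p13,p19,p31}
  V26: {p9,p22,p32}
  V34: {p18,p30,p37}
  V35: {p17,p19,p35}
  V36: {p7,p17,p37}
  V45: {p13,p15,p24}
  V46: {p4,p22,p37}
  V56: {p16,p17,p26}
  V123: {p20}
  V126: {p9}
  V134: {p18}
  V145: {p15}
  V156: {p26}
  V235: {p19}
  V245: {p13}
  V246: {p22}
  V346: {p37}
  V356: {p17}
C dims 6,15,10; δ0: rk 5, SNF 1^5; δ1: rk 10, SNF 1^9·2
Ȟ^0 = (6 − 5) − 0 = 1, so Ȟ^0 ≅ Z
Ȟ^1 = (15 − 10) − 5 = 0, so Ȟ^1 ≅ 0
Ȟ^2 = (10 − 0) − 10 = 0 plus torsion [2], so Ȟ^2 ≅ Z/2


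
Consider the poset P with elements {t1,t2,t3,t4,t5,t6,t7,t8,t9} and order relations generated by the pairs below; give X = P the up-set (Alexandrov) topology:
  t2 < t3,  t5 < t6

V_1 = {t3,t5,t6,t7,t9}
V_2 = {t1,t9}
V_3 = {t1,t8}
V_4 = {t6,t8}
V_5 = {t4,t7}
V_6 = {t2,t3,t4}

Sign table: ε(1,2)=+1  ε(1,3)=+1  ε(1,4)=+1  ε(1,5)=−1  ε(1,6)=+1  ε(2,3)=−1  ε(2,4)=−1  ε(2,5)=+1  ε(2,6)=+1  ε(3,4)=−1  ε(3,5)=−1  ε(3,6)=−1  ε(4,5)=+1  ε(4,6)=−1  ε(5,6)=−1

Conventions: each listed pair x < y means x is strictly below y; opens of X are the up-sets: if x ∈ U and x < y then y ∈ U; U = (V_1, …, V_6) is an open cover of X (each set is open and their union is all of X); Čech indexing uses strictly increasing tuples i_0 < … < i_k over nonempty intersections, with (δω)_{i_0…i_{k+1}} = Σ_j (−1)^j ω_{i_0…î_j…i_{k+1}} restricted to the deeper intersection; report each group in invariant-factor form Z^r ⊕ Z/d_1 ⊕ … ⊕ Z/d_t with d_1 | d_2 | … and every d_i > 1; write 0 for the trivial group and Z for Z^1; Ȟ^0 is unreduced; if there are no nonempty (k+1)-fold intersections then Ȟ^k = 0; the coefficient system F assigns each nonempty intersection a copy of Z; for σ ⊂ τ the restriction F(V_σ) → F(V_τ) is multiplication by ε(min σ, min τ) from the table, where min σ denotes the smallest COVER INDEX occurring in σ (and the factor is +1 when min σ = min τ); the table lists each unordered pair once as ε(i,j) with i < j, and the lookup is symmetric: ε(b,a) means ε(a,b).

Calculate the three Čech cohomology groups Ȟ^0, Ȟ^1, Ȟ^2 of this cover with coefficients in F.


nonempty intersections:
  V12={t9} V14={t6} V15={t7} V16={t3} V23={t1} V34={t8} V56={t4}
C dims 6,7; δ0: rk 5, SNF 1^5
Ȟ^0: (6−5)−0=1 ⇒ Z
Ȟ^1: (7−0)−5=2 ⇒ Z^2
Ȟ^2: (0−0)−0=0 ⇒ 0

Ȟ^0 = Z,  Ȟ^1 = Z^2,  Ȟ^2 = 0


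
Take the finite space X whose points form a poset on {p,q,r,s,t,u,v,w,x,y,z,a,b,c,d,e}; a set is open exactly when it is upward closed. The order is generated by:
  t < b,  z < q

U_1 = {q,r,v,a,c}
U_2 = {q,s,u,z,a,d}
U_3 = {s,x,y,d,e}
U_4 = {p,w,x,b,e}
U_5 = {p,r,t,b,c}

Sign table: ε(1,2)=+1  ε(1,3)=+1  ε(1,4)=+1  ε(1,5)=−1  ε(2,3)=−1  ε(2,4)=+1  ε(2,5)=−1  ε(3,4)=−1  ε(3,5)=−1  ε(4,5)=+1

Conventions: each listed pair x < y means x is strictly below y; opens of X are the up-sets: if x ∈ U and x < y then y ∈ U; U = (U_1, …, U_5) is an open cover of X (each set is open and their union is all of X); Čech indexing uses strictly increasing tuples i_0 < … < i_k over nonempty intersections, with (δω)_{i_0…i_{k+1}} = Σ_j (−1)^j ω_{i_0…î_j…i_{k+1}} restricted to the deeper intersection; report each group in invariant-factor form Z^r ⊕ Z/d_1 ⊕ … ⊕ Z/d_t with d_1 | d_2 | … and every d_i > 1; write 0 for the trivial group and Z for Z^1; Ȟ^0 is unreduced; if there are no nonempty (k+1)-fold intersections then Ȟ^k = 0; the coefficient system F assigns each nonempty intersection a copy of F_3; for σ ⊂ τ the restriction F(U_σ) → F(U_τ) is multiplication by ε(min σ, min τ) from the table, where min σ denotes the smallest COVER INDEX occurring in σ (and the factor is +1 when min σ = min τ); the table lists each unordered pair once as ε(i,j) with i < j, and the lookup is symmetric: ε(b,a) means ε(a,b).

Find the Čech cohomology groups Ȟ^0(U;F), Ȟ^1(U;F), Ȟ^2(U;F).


Ȟ^0 = 0, Ȟ^1 = 0 and Ȟ^2 = 0

nonempty overlaps:
  U12={q,a} U15={r,c} U23={s,d} U34={x,e} U45={p,b}
C dims 5,5; δ0: rk_F3 5
degree 0: 5−5−0 = 0 → Ȟ^0 ≅ 0
degree 1: 5−0−5 = 0 → Ȟ^1 ≅ 0
degree 2: 0−0−0 = 0 → Ȟ^2 ≅ 0


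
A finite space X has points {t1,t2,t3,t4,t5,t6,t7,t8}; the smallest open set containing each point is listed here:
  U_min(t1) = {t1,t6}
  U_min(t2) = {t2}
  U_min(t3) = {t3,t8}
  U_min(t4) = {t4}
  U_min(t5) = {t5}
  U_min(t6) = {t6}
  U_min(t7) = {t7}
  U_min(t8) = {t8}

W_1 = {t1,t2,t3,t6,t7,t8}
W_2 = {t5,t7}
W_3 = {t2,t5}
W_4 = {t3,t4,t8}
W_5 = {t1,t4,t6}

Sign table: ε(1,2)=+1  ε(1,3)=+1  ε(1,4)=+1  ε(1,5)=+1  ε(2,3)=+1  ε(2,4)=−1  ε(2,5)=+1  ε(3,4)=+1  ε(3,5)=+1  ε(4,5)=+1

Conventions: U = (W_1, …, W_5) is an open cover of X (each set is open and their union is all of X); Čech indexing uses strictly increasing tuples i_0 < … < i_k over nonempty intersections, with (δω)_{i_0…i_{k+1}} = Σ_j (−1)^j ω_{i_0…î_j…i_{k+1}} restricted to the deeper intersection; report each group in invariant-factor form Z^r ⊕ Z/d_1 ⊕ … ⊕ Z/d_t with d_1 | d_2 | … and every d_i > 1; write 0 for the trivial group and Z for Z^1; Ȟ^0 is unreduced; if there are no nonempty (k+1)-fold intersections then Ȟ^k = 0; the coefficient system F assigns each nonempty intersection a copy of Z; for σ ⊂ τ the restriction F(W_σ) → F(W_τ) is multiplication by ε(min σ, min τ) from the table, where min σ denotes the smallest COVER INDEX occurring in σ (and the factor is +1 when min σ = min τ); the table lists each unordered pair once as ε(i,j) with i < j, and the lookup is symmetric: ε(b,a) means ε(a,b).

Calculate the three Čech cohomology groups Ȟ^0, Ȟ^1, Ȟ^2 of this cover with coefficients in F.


Ȟ^0 ≅ Z, Ȟ^1 ≅ Z^2, Ȟ^2 ≅ 0

nonempty intersections:
  W12={t7} W13={t2} W14={t3,t8} W15={t1,t6} W23={t5} W45={t4}
C dims 5,6; δ0: rk 4, SNF 1^4
Ȟ^0: (5−4)−0=1 ⇒ Z
Ȟ^1: (6−0)−4=2 ⇒ Z^2
Ȟ^2: (0−0)−0=0 ⇒ 0


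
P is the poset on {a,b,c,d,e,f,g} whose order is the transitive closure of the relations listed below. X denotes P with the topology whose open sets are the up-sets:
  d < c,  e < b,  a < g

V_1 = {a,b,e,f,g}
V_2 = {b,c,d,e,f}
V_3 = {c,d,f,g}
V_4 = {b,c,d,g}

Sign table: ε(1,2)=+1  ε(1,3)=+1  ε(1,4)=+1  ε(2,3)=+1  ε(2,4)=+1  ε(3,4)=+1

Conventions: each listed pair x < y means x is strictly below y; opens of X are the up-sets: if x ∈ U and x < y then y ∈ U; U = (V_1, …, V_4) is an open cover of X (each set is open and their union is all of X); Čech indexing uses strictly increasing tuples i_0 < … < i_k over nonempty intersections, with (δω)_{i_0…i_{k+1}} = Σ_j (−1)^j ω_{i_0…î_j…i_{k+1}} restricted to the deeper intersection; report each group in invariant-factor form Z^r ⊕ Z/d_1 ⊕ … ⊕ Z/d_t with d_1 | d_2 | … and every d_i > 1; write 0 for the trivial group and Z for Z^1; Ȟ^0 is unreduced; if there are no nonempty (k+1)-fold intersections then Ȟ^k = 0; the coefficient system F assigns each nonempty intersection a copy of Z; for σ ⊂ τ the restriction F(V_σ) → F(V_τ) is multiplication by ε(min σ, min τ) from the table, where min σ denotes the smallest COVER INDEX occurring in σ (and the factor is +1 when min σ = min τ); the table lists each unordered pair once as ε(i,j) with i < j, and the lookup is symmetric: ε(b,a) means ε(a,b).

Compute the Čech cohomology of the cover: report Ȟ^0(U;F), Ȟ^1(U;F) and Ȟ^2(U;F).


Ȟ^0 = Z, Ȟ^1 = 0, Ȟ^2 = Z

nonempty overlaps:
  V12={b,e,f} V13={f,g} V14={b,g} V23={c,d,f} V24={b,c,d} V34={c,d,g}
  V123={f} V124={b} V134={g} V234={c,d}
C dims 4,6,4; δ0: rk 3, SNF 1^3; δ1: rk 3, SNF 1^3
degree 0: 4−3−0 = 1 → Ȟ^0 ≅ Z
degree 1: 6−3−3 = 0 → Ȟ^1 ≅ 0
degree 2: 4−0−3 = 1 → Ȟ^2 ≅ Z


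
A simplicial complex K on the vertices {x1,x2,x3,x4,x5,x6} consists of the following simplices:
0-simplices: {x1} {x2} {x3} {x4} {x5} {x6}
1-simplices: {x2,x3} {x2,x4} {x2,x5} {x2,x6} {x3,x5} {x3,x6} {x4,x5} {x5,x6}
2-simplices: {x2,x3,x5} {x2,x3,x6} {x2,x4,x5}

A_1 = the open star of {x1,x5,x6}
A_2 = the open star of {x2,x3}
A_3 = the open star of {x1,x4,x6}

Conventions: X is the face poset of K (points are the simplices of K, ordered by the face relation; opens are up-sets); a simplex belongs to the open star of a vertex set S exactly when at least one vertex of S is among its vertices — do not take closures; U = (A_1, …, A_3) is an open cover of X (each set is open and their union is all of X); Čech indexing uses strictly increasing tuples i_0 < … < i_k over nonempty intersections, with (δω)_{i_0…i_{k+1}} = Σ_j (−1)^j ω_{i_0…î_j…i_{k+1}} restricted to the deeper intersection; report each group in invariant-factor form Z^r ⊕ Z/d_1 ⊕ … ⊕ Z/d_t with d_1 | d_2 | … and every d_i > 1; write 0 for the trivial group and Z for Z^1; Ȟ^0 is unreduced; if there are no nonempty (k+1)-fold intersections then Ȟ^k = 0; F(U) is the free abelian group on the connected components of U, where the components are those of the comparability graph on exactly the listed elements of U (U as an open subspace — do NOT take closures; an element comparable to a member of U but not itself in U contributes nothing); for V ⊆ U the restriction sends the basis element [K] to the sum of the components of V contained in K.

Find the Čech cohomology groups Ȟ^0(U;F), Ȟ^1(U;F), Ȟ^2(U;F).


nerve of the cover:
  A1={{x1},{x5},{x6},{x2,x5},{x2,x6},{x3,x5},{x3,x6},{x4,x5},{x5,x6},{x2,x3,x5},{x2,x3,x6},{x2,x4,x5}} A2={{x2},{x3},{x2,x3},{x2,x4},{x2,x5},{x2,x6},{x3,x5},{x3,x6},{x2,x3,x5},{x2,x3,x6},{x2,x4,x5}} A3={{x1},{x4},{x6},{x2,x4},{x2,x6},{x3,x6},{x4,x5},{x5,x6},{x2,x3,x6},{x2,x4,x5}}
  A12={{x2,x5},{x2,x6},{x3,x5},{x3,x6},{x2,x3,x5},{x2,x3,x6},{x2,x4,x5}} A13={{x1},{x6},{x2,x6},{x3,x6},{x4,x5},{x5,x6},{x2,x3,x6},{x2,x4,x5}} A23={{x2,x4},{x2,x6},{x3,x6},{x2,x3,x6},{x2,x4,x5}}
  A123={{x2,x6},{x3,x6},{x2,x3,x6},{x2,x4,x5}}
components per intersection:
  A1: {{x1}} {{x5},{x6},{x2,x5},{x2,x6},{x3,x5},{x3,x6},{x4,x5},{x5,x6},{x2,x3,x5},{x2,x3,x6},{x2,x4,x5}}
  A2: {{x2},{x3},{x2,x3},{x2,x4},{x2,x5},{x2,x6},{x3,x5},{x3,x6},{x2,x3,x5},{x2,x3,x6},{x2,x4,x5}}
  A3: {{x1}} {{x4},{x2,x4},{x4,x5},{x2,x4,x5}} {{x6},{x2,x6},{x3,x6},{x5,x6},{x2,x3,x6}}
  A12: {{x2,x5},{x3,x5},{x2,x3,x5},{x2,x4,x5}} {{x2,x6},{x3,x6},{x2,x3,x6}}
  A13: {{x1}} {{x6},{x2,x6},{x3,x6},{x5,x6},{x2,x3,x6}} {{x4,x5},{x2,x4,x5}}
  A23: {{x2,x4},{x2,x4,x5}} {{x2,x6},{x3,x6},{x2,x3,x6}}
  A123: {{x2,x6},{x3,x6},{x2,x3,x6}} {{x2,x4,x5}}
C dims 6,7,2; δ0: rk 4, SNF 1^4; δ1: rk 2, SNF 1^2
Ȟ^0 = (6 − 4) − 0 = 2, so Ȟ^0 ≅ Z^2
Ȟ^1 = (7 − 2) − 4 = 1, so Ȟ^1 ≅ Z
Ȟ^2 = (2 − 0) − 2 = 0, so Ȟ^2 ≅ 0

Ȟ^0(U;F) ≅ Z^2; Ȟ^1(U;F) ≅ Z; Ȟ^2(U;F) ≅ 0


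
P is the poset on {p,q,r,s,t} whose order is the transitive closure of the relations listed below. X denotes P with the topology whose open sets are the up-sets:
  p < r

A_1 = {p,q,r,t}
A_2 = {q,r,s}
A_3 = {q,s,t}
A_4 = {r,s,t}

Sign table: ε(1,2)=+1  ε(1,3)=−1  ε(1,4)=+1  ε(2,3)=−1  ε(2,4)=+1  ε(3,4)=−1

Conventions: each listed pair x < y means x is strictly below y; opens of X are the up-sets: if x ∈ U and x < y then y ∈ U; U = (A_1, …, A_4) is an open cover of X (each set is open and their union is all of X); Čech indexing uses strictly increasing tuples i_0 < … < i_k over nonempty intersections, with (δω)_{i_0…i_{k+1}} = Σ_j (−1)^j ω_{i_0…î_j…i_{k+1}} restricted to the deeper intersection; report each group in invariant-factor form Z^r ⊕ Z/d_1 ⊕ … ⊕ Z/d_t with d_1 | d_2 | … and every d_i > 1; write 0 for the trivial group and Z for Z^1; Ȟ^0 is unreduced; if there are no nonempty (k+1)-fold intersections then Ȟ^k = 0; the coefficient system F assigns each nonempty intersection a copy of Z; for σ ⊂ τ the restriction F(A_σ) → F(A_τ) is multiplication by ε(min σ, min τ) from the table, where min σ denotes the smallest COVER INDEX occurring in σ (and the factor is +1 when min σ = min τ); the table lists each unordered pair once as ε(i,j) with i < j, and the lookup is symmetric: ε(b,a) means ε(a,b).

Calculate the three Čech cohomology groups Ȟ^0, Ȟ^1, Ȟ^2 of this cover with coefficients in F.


cover nerve:
  A12={q,r} A13={q,t} A14={r,t} A23={q,s} A24={r,s} A34={s,t}
  A123={q} A124={r} A134={t} A234={s}
C dims 4,6,4; δ0: rk 3, SNF 1^3; δ1: rk 3, SNF 1^3
Ȟ^0: (4−3)−0=1 ⇒ Z
Ȟ^1: (6−3)−3=0 ⇒ 0
Ȟ^2: (4−0)−3=1 ⇒ Z

Ȟ^0 = Z, Ȟ^1 = 0, Ȟ^2 = Z


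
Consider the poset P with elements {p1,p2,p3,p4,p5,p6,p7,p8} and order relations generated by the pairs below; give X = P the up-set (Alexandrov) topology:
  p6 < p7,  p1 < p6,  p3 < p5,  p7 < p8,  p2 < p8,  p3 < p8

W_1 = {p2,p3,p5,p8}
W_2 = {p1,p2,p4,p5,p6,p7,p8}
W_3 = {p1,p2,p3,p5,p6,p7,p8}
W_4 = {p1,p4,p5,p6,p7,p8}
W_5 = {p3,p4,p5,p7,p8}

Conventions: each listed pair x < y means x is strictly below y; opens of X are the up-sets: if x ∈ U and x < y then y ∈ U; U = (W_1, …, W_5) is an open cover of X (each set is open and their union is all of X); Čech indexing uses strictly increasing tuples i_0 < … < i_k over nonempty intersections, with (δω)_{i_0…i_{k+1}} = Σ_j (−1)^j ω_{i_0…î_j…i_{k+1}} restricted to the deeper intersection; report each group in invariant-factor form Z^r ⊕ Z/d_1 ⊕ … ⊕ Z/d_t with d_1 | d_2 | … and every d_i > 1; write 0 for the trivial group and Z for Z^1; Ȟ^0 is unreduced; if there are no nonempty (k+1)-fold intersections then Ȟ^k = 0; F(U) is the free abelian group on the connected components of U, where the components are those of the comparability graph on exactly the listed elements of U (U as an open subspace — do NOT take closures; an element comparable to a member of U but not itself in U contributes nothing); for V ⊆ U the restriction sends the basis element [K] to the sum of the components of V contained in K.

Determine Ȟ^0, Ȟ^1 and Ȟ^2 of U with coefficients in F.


nerve simplices:
  W12={p2,p5,p8} W13={p2,p3,p5,p8} W14={p5,p8} W15={p3,p5,p8} W23={p1,p2,p5,p6,p7,p8} W24={p1,p4,p5,p6,p7,p8} W25={p4,p5,p7,p8} W34={p1,p5,p6,p7,p8} W35={p3,p5,p7,p8} W45={p4,p5,p7,p8}
  W123={p2,p5,p8} W124={p5,p8} W125={p5,p8} W134={p5,p8} W135={p3,p5,p8} W145={p5,p8} W234={p1,p5,p6,p7,p8} W235={p5,p7,p8} W245={p4,p5,p7,p8} W345={p5,p7,p8}
  W1234={p5,p8} W1235={p5,p8} W1245={p5,p8} W1345={p5,p8} W2345={p5,p7,p8}
  W12345={p5,p8}
components per intersection:
  W1: {p2,p3,p5,p8}
  W2: {p1,p2,p6,p7,p8} {p4} {p5}
  W3: {p1,p2,p3,p5,p6,p7,p8}
  W4: {p1,p6,p7,p8} {p4} {p5}
  W5: {p3,p5,p7,p8} {p4}
  W12: {p2,p8} {p5}
  W13: {p2,p3,p5,p8}
  W14: {p5} {p8}
  W15: {p3,p5,p8}
  W23: {p1,p2,p6,p7,p8} {p5}
  W24: {p1,p6,p7,p8} {p4} {p5}
  W25: {p4} {p5} {p7,p8}
  W34: {p1,p6,p7,p8} {p5}
  W35: {p3,p5,p7,p8}
  W45: {p4} {p5} {p7,p8}
  W123: {p2,p8} {p5}
  W124: {p5} {p8}
  W125: {p5} {p8}
  W134: {p5} {p8}
  W135: {p3,p5,p8}
  W145: {p5} {p8}
  W234: {p1,p6,p7,p8} {p5}
  W235: {p5} {p7,p8}
  W245: {p4} {p5} {p7,p8}
  W345: {p5} {p7,p8}
  W1234: {p5} {p8}
  W1235: {p5} {p8}
  W1245: {p5} {p8}
  W1345: {p5} {p8}
  W2345: {p5} {p7,p8}
  W12345: {p5} {p8}
C dims 10,20,20,10; δ0: rk 8, SNF 1^8; δ1: rk 12, SNF 1^12; δ2: rk 8, SNF 1^8
degree 0: 10−8−0 = 2 → Ȟ^0 ≅ Z^2
degree 1: 20−12−8 = 0 → Ȟ^1 ≅ 0
degree 2: 20−8−12 = 0 → Ȟ^2 ≅ 0

Ȟ^0 ≅ Z^2; Ȟ^1 ≅ 0; Ȟ^2 ≅ 0


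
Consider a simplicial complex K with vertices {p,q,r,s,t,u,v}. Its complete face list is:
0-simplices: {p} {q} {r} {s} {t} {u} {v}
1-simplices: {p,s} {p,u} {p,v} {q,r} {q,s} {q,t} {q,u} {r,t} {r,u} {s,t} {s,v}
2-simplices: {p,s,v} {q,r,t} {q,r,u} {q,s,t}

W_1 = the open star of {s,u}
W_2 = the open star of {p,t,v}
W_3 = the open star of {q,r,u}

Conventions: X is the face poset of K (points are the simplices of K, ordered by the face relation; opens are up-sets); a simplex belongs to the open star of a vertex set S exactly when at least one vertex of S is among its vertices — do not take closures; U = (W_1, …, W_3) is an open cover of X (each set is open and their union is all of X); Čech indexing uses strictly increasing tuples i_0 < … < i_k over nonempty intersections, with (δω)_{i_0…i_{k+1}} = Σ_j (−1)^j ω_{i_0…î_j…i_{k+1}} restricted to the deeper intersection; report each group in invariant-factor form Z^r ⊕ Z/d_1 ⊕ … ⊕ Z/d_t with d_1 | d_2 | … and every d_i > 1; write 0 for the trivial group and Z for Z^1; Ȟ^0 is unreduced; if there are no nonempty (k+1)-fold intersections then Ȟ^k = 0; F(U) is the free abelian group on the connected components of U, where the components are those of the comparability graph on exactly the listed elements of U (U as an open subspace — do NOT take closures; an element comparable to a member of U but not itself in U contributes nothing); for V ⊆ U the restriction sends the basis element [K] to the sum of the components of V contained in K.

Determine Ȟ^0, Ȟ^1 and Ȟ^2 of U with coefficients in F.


nonempty intersections:
  W1={{s},{u},{p,s},{p,u},{q,s},{q,u},{r,u},{s,t},{s,v},{p,s,v},{q,r,u},{q,s,t}} W2={{p},{t},{v},{p,s},{p,u},{p,v},{q,t},{r,t},{s,t},{s,v},{p,s,v},{q,r,t},{q,s,t}} W3={{q},{r},{u},{p,u},{q,r},{q,s},{q,t},{q,u},{r,t},{r,u},{q,r,t},{q,r,u},{q,s,t}}
  W12={{p,s},{p,u},{s,t},{s,v},{p,s,v},{q,s,t}} W13={{u},{p,u},{q,s},{q,u},{r,u},{q,r,u},{q,s,t}} W23={{p,u},{q,t},{r,t},{q,r,t},{q,s,t}}
  W123={{p,u},{q,s,t}}
components per intersection:
  W1: {{s},{p,s},{q,s},{s,t},{s,v},{p,s,v},{q,s,t}} {{u},{p,u},{q,u},{r,u},{q,r,u}}
  W2: {{p},{v},{p,s},{p,u},{p,v},{s,v},{p,s,v}} {{t},{q,t},{r,t},{s,t},{q,r,t},{q,s,t}}
  W3: {{q},{r},{u},{p,u},{q,r},{q,s},{q,t},{q,u},{r,t},{r,u},{q,r,t},{q,r,u},{q,s,t}}
  W12: {{p,s},{s,v},{p,s,v}} {{p,u}} {{s,t},{q,s,t}}
  W13: {{u},{p,u},{q,u},{r,u},{q,r,u}} {{q,s},{q,s,t}}
  W23: {{p,u}} {{q,t},{r,t},{q,r,t},{q,s,t}}
  W123: {{p,u}} {{q,s,t}}
C dims 5,7,2; δ0: rk 4, SNF 1^4; δ1: rk 2, SNF 1^2
Ȟ^0: (5−4)−0=1 ⇒ Z
Ȟ^1: (7−2)−4=1 ⇒ Z
Ȟ^2: (2−0)−2=0 ⇒ 0

Ȟ^0(U;F) ≅ Z; Ȟ^1(U;F) ≅ Z; Ȟ^2(U;F) ≅ 0


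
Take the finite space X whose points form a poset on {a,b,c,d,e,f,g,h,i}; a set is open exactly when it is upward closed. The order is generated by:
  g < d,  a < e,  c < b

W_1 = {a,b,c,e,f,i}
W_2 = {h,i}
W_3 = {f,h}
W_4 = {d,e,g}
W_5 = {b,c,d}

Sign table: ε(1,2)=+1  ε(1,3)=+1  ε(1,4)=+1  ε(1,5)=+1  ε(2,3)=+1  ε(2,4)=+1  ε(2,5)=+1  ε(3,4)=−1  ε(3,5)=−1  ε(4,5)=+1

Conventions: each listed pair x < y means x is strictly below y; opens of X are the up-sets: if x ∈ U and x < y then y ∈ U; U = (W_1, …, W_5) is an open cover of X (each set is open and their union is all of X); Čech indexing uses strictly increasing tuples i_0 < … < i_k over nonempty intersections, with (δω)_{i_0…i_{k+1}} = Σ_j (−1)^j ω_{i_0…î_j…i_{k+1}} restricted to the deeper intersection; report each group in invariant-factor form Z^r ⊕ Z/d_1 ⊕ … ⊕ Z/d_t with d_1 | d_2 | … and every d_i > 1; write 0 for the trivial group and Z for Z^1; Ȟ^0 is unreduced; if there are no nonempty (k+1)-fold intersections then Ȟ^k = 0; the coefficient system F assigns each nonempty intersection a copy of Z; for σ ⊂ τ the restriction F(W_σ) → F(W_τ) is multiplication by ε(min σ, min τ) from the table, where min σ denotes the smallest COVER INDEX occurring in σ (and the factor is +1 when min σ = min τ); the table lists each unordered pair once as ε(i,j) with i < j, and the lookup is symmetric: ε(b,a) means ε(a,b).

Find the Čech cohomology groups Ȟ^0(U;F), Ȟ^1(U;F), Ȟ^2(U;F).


cover nerve:
  W12={i} W13={f} W14={e} W15={b,c} W23={h} W45={d}
C dims 5,6; δ0: rk 4, SNF 1^4
Ȟ^0: (5−4)−0=1 ⇒ Z
Ȟ^1: (6−0)−4=2 ⇒ Z^2
Ȟ^2: (0−0)−0=0 ⇒ 0

Ȟ^0(U;F) ≅ Z; Ȟ^1(U;F) ≅ Z^2; Ȟ^2(U;F) ≅ 0


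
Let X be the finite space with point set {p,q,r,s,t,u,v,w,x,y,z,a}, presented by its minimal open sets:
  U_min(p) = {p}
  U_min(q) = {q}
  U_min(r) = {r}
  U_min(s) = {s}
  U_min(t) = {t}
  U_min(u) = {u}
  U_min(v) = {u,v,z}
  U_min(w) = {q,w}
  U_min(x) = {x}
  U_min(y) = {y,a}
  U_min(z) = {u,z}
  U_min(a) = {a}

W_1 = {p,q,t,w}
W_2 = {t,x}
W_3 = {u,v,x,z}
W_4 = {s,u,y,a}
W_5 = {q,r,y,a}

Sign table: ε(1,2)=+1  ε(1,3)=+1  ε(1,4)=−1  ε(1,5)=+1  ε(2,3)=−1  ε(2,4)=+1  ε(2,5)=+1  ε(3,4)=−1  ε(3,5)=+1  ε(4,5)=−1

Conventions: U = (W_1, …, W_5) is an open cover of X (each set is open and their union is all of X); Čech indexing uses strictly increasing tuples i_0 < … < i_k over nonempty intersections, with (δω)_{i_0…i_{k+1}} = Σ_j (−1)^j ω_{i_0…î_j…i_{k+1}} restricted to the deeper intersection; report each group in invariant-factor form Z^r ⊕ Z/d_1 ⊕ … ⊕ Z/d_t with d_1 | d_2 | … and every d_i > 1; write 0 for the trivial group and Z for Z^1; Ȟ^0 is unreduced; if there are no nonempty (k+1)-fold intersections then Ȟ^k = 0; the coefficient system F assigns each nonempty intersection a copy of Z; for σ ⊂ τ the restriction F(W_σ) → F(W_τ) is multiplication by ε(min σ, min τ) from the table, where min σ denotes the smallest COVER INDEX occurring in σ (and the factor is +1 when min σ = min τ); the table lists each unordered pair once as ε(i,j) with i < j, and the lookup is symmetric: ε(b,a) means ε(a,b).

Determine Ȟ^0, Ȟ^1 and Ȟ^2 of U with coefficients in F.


nerve of the cover:
  W12={t} W15={q} W23={x} W34={u} W45={y,a}
C dims 5,5; δ0: rk 5, SNF 1^4·2
Ȟ^0 = (5 − 5) − 0 = 0, so Ȟ^0 ≅ 0
Ȟ^1 = (5 − 0) − 5 = 0 plus torsion [2], so Ȟ^1 ≅ Z/2
Ȟ^2 = (0 − 0) − 0 = 0, so Ȟ^2 ≅ 0

Ȟ^0 ≅ 0, Ȟ^1 ≅ Z/2 and Ȟ^2 ≅ 0


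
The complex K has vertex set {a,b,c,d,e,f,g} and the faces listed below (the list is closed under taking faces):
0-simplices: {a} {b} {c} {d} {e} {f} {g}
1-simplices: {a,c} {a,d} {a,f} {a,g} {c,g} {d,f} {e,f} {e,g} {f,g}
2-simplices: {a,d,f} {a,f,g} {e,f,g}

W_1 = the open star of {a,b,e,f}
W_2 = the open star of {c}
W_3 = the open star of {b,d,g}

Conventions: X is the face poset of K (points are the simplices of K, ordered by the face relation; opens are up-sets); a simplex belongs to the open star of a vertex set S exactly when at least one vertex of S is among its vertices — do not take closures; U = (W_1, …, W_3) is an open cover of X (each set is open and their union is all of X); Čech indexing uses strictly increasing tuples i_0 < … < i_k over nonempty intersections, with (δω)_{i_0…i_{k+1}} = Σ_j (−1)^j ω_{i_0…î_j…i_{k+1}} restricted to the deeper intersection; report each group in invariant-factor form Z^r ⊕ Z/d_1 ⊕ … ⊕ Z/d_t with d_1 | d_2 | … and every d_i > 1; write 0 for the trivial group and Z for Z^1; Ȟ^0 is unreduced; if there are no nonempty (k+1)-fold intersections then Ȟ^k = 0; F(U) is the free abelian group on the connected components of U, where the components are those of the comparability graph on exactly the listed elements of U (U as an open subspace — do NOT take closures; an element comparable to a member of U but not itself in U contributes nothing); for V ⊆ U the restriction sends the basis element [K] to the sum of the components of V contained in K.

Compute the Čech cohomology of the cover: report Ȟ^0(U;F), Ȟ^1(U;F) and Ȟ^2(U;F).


Ȟ^0 = Z^2, Ȟ^1 = Z, Ȟ^2 = 0

nonempty overlaps:
  W1={{a},{b},{e},{f},{a,c},{a,d},{a,f},{a,g},{d,f},{e,f},{e,g},{f,g},{a,d,f},{a,f,g},{e,f,g}} W2={{c},{a,c},{c,g}} W3={{b},{d},{g},{a,d},{a,g},{c,g},{d,f},{e,g},{f,g},{a,d,f},{a,f,g},{e,f,g}}
  W12={{a,c}} W13={{b},{a,d},{a,g},{d,f},{e,g},{f,g},{a,d,f},{a,f,g},{e,f,g}} W23={{c,g}}
components per intersection:
  W1: {{a},{e},{f},{a,c},{a,d},{a,f},{a,g},{d,f},{e,f},{e,g},{f,g},{a,d,f},{a,f,g},{e,f,g}} {{b}}
  W2: {{c},{a,c},{c,g}}
  W3: {{b}} {{d},{a,d},{d,f},{a,d,f}} {{g},{a,g},{c,g},{e,g},{f,g},{a,f,g},{e,f,g}}
  W12: {{a,c}}
  W13: {{b}} {{a,d},{d,f},{a,d,f}} {{a,g},{e,g},{f,g},{a,f,g},{e,f,g}}
  W23: {{c,g}}
C dims 6,5; δ0: rk 4, SNF 1^4
degree 0: 6−4−0 = 2 → Ȟ^0 ≅ Z^2
degree 1: 5−0−4 = 1 → Ȟ^1 ≅ Z
degree 2: 0−0−0 = 0 → Ȟ^2 ≅ 0


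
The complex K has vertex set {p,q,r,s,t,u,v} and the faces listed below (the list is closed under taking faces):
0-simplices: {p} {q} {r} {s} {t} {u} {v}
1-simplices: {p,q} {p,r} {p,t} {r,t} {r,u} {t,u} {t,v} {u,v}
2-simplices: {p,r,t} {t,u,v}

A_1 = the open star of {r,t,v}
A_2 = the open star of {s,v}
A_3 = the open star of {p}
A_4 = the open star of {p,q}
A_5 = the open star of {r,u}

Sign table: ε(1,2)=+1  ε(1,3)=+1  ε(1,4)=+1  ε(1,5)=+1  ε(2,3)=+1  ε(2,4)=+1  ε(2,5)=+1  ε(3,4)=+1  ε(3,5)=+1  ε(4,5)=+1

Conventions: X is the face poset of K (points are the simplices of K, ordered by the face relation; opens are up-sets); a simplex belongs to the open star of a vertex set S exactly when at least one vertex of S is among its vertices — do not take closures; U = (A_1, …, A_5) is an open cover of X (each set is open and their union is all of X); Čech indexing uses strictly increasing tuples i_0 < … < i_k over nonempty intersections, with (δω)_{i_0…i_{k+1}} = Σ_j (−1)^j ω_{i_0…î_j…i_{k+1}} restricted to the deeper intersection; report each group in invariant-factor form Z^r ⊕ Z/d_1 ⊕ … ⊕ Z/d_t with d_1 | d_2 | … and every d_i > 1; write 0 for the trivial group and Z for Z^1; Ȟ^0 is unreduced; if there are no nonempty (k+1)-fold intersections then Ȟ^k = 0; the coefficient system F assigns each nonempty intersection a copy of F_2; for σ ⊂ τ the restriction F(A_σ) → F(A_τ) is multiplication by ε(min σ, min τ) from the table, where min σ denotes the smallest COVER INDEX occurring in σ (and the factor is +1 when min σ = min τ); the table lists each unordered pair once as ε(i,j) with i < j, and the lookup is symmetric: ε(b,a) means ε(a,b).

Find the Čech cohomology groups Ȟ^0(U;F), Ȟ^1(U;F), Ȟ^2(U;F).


nonempty intersections:
  A1={{r},{t},{v},{p,r},{p,t},{r,t},{r,u},{t,u},{t,v},{u,v},{p,r,t},{t,u,v}} A2={{s},{v},{t,v},{u,v},{t,u,v}} A3={{p},{p,q},{p,r},{p,t},{p,r,t}} A4={{p},{q},{p,q},{p,r},{p,t},{p,r,t}} A5={{r},{u},{p,r},{r,t},{r,u},{t,u},{u,v},{p,r,t},{t,u,v}}
  A12={{v},{t,v},{u,v},{t,u,v}} A13={{p,r},{p,t},{p,r,t}} A14={{p,r},{p,t},{p,r,t}} A15={{r},{p,r},{r,t},{r,u},{t,u},{u,v},{p,r,t},{t,u,v}} A25={{u,v},{t,u,v}} A34={{p},{p,q},{p,r},{p,t},{p,r,t}} A35={{p,r},{p,r,t}} A45={{p,r},{p,r,t}}
  A125={{u,v},{t,u,v}} A134={{p,r},{p,t},{p,r,t}} A135={{p,r},{p,r,t}} A145={{p,r},{p,r,t}} A345={{p,r},{p,r,t}}
  A1345={{p,r},{p,r,t}}
C dims 5,8,5,1; δ0: rk_F2 4; δ1: rk_F2 4; δ2: rk_F2 1
Ȟ^0: (5−4)−0=1 ⇒ Z/2
Ȟ^1: (8−4)−4=0 ⇒ 0
Ȟ^2: (5−1)−4=0 ⇒ 0

Ȟ^0 ≅ Z/2, Ȟ^1 ≅ 0, Ȟ^2 ≅ 0


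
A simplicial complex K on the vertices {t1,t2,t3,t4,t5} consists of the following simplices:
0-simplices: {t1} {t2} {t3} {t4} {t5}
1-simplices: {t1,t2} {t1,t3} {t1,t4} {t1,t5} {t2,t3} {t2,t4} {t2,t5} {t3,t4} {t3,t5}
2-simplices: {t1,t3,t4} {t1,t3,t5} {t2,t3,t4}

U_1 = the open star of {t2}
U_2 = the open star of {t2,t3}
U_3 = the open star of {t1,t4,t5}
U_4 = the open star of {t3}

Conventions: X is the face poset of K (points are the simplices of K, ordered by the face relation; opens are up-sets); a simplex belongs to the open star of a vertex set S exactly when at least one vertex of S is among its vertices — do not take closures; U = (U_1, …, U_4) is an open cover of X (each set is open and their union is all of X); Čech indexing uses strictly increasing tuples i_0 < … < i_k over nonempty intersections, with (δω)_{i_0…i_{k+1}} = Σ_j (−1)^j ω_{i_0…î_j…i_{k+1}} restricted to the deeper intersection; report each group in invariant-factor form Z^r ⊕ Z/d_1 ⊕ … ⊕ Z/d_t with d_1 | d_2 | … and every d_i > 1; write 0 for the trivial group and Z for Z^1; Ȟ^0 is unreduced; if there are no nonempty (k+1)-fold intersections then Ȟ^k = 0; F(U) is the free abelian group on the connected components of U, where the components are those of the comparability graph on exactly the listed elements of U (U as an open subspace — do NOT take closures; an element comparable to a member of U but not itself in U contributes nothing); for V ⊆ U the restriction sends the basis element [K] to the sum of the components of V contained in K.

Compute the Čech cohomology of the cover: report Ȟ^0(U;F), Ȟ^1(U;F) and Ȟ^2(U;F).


Ȟ^0 ≅ Z, Ȟ^1 ≅ Z^2, Ȟ^2 ≅ 0

intersection data:
  U1={{t2},{t1,t2},{t2,t3},{t2,t4},{t2,t5},{t2,t3,t4}} U2={{t2},{t3},{t1,t2},{t1,t3},{t2,t3},{t2,t4},{t2,t5},{t3,t4},{t3,t5},{t1,t3,t4},{t1,t3,t5},{t2,t3,t4}} U3={{t1},{t4},{t5},{t1,t2},{t1,t3},{t1,t4},{t1,t5},{t2,t4},{t2,t5},{t3,t4},{t3,t5},{t1,t3,t4},{t1,t3,t5},{t2,t3,t4}} U4={{t3},{t1,t3},{t2,t3},{t3,t4},{t3,t5},{t1,t3,t4},{t1,t3,t5},{t2,t3,t4}}
  U12={{t2},{t1,t2},{t2,t3},{t2,t4},{t2,t5},{t2,t3,t4}} U13={{t1,t2},{t2,t4},{t2,t5},{t2,t3,t4}} U14={{t2,t3},{t2,t3,t4}} U23={{t1,t2},{t1,t3},{t2,t4},{t2,t5},{t3,t4},{t3,t5},{t1,t3,t4},{t1,t3,t5},{t2,t3,t4}} U24={{t3},{t1,t3},{t2,t3},{t3,t4},{t3,t5},{t1,t3,t4},{t1,t3,t5},{t2,t3,t4}} U34={{t1,t3},{t3,t4},{t3,t5},{t1,t3,t4},{t1,t3,t5},{t2,t3,t4}}
  U123={{t1,t2},{t2,t4},{t2,t5},{t2,t3,t4}} U124={{t2,t3},{t2,t3,t4}} U134={{t2,t3,t4}} U234={{t1,t3},{t3,t4},{t3,t5},{t1,t3,t4},{t1,t3,t5},{t2,t3,t4}}
  U1234={{t2,t3,t4}}
components per intersection:
  U1: {{t2},{t1,t2},{t2,t3},{t2,t4},{t2,t5},{t2,t3,t4}}
  U2: {{t2},{t3},{t1,t2},{t1,t3},{t2,t3},{t2,t4},{t2,t5},{t3,t4},{t3,t5},{t1,t3,t4},{t1,t3,t5},{t2,t3,t4}}
  U3: {{t1},{t4},{t5},{t1,t2},{t1,t3},{t1,t4},{t1,t5},{t2,t4},{t2,t5},{t3,t4},{t3,t5},{t1,t3,t4},{t1,t3,t5},{t2,t3,t4}}
  U4: {{t3},{t1,t3},{t2,t3},{t3,t4},{t3,t5},{t1,t3,t4},{t1,t3,t5},{t2,t3,t4}}
  U12: {{t2},{t1,t2},{t2,t3},{t2,t4},{t2,t5},{t2,t3,t4}}
  U13: {{t1,t2}} {{t2,t4},{t2,t3,t4}} {{t2,t5}}
  U14: {{t2,t3},{t2,t3,t4}}
  U23: {{t1,t2}} {{t1,t3},{t2,t4},{t3,t4},{t3,t5},{t1,t3,t4},{t1,t3,t5},{t2,t3,t4}} {{t2,t5}}
  U24: {{t3},{t1,t3},{t2,t3},{t3,t4},{t3,t5},{t1,t3,t4},{t1,t3,t5},{t2,t3,t4}}
  U34: {{t1,t3},{t3,t4},{t3,t5},{t1,t3,t4},{t1,t3,t5},{t2,t3,t4}}
  U123: {{t1,t2}} {{t2,t4},{t2,t3,t4}} {{t2,t5}}
  U124: {{t2,t3},{t2,t3,t4}}
  U134: {{t2,t3,t4}}
  U234: {{t1,t3},{t3,t4},{t3,t5},{t1,t3,t4},{t1,t3,t5},{t2,t3,t4}}
  U1234: {{t2,t3,t4}}
C dims 4,10,6,1; δ0: rk 3, SNF 1^3; δ1: rk 5, SNF 1^5; δ2: rk 1, SNF 1^1
Ȟ^0 = (4 − 3) − 0 = 1, so Ȟ^0 ≅ Z
Ȟ^1 = (10 − 5) − 3 = 2, so Ȟ^1 ≅ Z^2
Ȟ^2 = (6 − 1) − 5 = 0, so Ȟ^2 ≅ 0
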